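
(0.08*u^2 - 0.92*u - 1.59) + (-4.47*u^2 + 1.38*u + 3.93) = -4.39*u^2 + 0.46*u + 2.34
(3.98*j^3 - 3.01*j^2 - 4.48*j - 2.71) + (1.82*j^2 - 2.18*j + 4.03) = 3.98*j^3 - 1.19*j^2 - 6.66*j + 1.32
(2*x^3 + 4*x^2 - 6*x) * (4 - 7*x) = -14*x^4 - 20*x^3 + 58*x^2 - 24*x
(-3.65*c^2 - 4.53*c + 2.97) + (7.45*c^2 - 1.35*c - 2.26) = 3.8*c^2 - 5.88*c + 0.71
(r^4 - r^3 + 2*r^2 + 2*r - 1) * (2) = 2*r^4 - 2*r^3 + 4*r^2 + 4*r - 2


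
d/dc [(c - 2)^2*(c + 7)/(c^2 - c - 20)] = (c - 2)*(3*(-c - 4)*(-c^2 + c + 20) - (c - 2)*(c + 7)*(2*c - 1))/(-c^2 + c + 20)^2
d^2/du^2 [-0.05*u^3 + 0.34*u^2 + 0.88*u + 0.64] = 0.68 - 0.3*u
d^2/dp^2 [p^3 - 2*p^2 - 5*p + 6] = 6*p - 4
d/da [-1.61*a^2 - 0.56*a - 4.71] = -3.22*a - 0.56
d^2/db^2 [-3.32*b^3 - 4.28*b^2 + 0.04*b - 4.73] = -19.92*b - 8.56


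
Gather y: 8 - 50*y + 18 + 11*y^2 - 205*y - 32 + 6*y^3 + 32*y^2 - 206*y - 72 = 6*y^3 + 43*y^2 - 461*y - 78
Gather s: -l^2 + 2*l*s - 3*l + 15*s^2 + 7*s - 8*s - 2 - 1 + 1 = -l^2 - 3*l + 15*s^2 + s*(2*l - 1) - 2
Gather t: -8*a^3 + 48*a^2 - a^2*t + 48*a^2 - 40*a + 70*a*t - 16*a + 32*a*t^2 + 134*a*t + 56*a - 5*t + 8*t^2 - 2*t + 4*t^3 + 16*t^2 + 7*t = -8*a^3 + 96*a^2 + 4*t^3 + t^2*(32*a + 24) + t*(-a^2 + 204*a)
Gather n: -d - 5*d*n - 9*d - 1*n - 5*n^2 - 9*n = -10*d - 5*n^2 + n*(-5*d - 10)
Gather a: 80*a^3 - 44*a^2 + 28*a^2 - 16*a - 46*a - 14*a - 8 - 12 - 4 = 80*a^3 - 16*a^2 - 76*a - 24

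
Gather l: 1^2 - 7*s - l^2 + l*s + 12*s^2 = -l^2 + l*s + 12*s^2 - 7*s + 1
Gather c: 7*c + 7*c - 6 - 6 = 14*c - 12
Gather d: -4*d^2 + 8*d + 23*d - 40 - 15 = -4*d^2 + 31*d - 55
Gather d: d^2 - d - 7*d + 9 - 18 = d^2 - 8*d - 9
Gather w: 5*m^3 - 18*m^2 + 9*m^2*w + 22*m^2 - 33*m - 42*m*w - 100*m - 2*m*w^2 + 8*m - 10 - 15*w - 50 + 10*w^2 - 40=5*m^3 + 4*m^2 - 125*m + w^2*(10 - 2*m) + w*(9*m^2 - 42*m - 15) - 100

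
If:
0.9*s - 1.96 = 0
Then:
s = 2.18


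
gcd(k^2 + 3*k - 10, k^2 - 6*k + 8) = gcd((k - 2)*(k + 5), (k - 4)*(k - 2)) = k - 2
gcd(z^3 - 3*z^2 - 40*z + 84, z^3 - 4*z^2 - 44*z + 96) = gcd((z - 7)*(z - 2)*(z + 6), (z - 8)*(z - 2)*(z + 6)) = z^2 + 4*z - 12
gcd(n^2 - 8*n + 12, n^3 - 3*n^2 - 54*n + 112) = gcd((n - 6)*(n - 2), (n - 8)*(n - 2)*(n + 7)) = n - 2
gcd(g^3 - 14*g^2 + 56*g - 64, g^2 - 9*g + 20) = g - 4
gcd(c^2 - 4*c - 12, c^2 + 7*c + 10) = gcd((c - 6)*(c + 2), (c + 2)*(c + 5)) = c + 2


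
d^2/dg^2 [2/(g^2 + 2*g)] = 4*(-g*(g + 2) + 4*(g + 1)^2)/(g^3*(g + 2)^3)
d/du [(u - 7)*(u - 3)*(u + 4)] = 3*u^2 - 12*u - 19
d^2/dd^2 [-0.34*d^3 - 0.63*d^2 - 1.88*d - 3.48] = -2.04*d - 1.26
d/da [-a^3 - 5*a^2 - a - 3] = -3*a^2 - 10*a - 1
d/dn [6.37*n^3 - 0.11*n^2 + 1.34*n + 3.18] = 19.11*n^2 - 0.22*n + 1.34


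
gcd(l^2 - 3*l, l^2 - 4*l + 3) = l - 3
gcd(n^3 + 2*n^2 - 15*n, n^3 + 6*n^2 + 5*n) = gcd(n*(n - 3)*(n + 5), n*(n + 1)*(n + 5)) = n^2 + 5*n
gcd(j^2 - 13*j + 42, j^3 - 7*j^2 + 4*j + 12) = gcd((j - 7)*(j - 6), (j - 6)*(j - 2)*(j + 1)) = j - 6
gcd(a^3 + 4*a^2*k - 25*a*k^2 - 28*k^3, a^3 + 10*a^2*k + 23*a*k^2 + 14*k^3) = a^2 + 8*a*k + 7*k^2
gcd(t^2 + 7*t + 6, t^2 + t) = t + 1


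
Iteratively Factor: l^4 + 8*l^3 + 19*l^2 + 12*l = (l + 4)*(l^3 + 4*l^2 + 3*l) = (l + 3)*(l + 4)*(l^2 + l) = (l + 1)*(l + 3)*(l + 4)*(l)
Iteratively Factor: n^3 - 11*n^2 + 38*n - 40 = (n - 5)*(n^2 - 6*n + 8) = (n - 5)*(n - 4)*(n - 2)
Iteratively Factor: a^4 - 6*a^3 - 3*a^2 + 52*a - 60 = (a - 2)*(a^3 - 4*a^2 - 11*a + 30) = (a - 2)*(a + 3)*(a^2 - 7*a + 10) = (a - 2)^2*(a + 3)*(a - 5)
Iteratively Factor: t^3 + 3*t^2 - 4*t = (t - 1)*(t^2 + 4*t) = (t - 1)*(t + 4)*(t)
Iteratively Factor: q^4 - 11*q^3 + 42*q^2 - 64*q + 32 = (q - 1)*(q^3 - 10*q^2 + 32*q - 32) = (q - 2)*(q - 1)*(q^2 - 8*q + 16) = (q - 4)*(q - 2)*(q - 1)*(q - 4)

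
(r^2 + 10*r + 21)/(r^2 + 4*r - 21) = (r + 3)/(r - 3)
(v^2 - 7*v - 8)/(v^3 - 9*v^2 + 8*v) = (v + 1)/(v*(v - 1))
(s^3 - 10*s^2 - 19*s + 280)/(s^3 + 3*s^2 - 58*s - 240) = (s - 7)/(s + 6)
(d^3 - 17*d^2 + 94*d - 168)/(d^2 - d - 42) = (d^2 - 10*d + 24)/(d + 6)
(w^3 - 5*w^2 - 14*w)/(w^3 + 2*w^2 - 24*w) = (w^2 - 5*w - 14)/(w^2 + 2*w - 24)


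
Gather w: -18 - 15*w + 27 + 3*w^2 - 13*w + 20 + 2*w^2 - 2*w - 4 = 5*w^2 - 30*w + 25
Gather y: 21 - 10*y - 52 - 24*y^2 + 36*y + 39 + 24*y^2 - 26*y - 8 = 0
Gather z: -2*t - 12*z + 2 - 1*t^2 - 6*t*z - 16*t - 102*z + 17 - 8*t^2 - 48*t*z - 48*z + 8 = -9*t^2 - 18*t + z*(-54*t - 162) + 27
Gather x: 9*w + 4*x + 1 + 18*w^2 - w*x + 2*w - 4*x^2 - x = 18*w^2 + 11*w - 4*x^2 + x*(3 - w) + 1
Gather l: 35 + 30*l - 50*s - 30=30*l - 50*s + 5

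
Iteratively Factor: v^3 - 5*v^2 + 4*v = (v - 1)*(v^2 - 4*v) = v*(v - 1)*(v - 4)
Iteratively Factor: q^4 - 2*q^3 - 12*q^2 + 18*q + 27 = (q + 1)*(q^3 - 3*q^2 - 9*q + 27) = (q + 1)*(q + 3)*(q^2 - 6*q + 9) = (q - 3)*(q + 1)*(q + 3)*(q - 3)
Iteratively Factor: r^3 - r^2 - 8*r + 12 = (r - 2)*(r^2 + r - 6) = (r - 2)*(r + 3)*(r - 2)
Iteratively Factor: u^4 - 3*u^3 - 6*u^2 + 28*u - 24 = (u + 3)*(u^3 - 6*u^2 + 12*u - 8) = (u - 2)*(u + 3)*(u^2 - 4*u + 4) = (u - 2)^2*(u + 3)*(u - 2)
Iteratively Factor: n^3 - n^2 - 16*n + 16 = (n + 4)*(n^2 - 5*n + 4) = (n - 4)*(n + 4)*(n - 1)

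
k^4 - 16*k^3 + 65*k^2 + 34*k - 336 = (k - 8)*(k - 7)*(k - 3)*(k + 2)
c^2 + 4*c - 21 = (c - 3)*(c + 7)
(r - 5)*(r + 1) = r^2 - 4*r - 5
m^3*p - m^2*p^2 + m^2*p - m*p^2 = m*(m - p)*(m*p + p)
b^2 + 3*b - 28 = (b - 4)*(b + 7)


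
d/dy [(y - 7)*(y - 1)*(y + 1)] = 3*y^2 - 14*y - 1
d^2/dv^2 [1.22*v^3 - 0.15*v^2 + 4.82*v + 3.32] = 7.32*v - 0.3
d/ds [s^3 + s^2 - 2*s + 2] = 3*s^2 + 2*s - 2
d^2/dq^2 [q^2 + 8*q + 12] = 2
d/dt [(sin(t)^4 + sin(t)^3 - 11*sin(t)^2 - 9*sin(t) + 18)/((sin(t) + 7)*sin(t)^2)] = (sin(t)^5 + 14*sin(t)^4 + 18*sin(t)^3 + 18*sin(t)^2 + 9*sin(t) - 252)*cos(t)/((sin(t) + 7)^2*sin(t)^3)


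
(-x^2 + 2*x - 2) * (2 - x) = x^3 - 4*x^2 + 6*x - 4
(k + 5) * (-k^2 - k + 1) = -k^3 - 6*k^2 - 4*k + 5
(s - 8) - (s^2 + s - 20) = 12 - s^2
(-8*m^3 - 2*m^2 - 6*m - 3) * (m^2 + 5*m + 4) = -8*m^5 - 42*m^4 - 48*m^3 - 41*m^2 - 39*m - 12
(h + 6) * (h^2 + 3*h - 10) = h^3 + 9*h^2 + 8*h - 60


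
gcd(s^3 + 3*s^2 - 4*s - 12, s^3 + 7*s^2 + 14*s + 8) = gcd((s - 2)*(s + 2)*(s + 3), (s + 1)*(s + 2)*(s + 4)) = s + 2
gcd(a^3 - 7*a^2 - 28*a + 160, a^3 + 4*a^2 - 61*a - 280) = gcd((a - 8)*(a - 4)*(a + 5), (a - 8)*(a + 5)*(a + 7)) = a^2 - 3*a - 40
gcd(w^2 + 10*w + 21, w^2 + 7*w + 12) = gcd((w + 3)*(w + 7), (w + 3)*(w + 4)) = w + 3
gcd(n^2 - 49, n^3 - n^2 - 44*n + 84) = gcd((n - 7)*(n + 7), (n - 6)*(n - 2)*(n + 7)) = n + 7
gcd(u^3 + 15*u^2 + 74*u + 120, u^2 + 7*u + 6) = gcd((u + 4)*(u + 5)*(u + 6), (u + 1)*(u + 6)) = u + 6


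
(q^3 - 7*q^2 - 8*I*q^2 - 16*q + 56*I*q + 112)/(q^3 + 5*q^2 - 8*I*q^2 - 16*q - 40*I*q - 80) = (q - 7)/(q + 5)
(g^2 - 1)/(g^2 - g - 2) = (g - 1)/(g - 2)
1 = 1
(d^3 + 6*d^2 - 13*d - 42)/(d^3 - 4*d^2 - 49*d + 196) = (d^2 - d - 6)/(d^2 - 11*d + 28)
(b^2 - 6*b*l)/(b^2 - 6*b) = (b - 6*l)/(b - 6)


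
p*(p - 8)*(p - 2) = p^3 - 10*p^2 + 16*p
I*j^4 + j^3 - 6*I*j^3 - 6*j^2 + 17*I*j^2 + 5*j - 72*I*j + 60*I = (j - 5)*(j - 4*I)*(j + 3*I)*(I*j - I)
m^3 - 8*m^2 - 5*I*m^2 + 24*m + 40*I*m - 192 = (m - 8)*(m - 8*I)*(m + 3*I)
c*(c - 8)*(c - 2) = c^3 - 10*c^2 + 16*c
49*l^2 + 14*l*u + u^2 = (7*l + u)^2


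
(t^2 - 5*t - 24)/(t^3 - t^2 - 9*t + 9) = (t - 8)/(t^2 - 4*t + 3)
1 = 1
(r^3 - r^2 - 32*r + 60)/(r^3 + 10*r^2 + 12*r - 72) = (r - 5)/(r + 6)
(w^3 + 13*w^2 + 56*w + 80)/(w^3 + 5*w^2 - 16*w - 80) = (w + 4)/(w - 4)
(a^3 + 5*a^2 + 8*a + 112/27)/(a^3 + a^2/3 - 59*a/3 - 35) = (9*a^2 + 24*a + 16)/(9*(a^2 - 2*a - 15))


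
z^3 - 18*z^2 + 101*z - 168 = (z - 8)*(z - 7)*(z - 3)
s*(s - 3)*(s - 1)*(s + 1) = s^4 - 3*s^3 - s^2 + 3*s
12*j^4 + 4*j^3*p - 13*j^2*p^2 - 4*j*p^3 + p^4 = (-6*j + p)*(-j + p)*(j + p)*(2*j + p)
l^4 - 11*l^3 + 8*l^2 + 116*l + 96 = (l - 8)*(l - 6)*(l + 1)*(l + 2)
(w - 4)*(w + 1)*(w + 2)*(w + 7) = w^4 + 6*w^3 - 17*w^2 - 78*w - 56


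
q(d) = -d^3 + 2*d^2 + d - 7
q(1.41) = -4.42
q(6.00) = -145.00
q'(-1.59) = -12.94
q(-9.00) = 875.00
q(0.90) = -5.21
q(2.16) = -5.59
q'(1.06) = 1.87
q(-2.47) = 17.80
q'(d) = -3*d^2 + 4*d + 1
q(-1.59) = 0.49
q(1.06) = -4.88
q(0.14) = -6.82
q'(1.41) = 0.68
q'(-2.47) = -27.18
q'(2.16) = -4.36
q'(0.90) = 2.17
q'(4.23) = -35.76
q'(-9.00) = -278.00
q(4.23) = -42.67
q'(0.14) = 1.50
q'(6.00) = -83.00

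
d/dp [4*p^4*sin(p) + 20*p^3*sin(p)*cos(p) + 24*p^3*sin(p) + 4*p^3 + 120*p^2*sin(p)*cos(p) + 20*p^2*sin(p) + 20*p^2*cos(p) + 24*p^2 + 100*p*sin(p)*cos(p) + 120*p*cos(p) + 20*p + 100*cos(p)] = 4*p^4*cos(p) + 16*p^3*sin(p) + 24*p^3*cos(p) + 20*p^3*cos(2*p) + 52*p^2*sin(p) + 30*p^2*sin(2*p) + 20*p^2*cos(p) + 120*p^2*cos(2*p) + 12*p^2 - 80*p*sin(p) + 120*p*sin(2*p) + 40*p*cos(p) + 100*p*cos(2*p) + 48*p - 100*sin(p) + 50*sin(2*p) + 120*cos(p) + 20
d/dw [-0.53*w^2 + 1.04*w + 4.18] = 1.04 - 1.06*w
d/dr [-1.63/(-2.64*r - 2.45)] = -4.3032/(2.64*r + 2.45)^2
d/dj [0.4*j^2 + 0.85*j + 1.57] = 0.8*j + 0.85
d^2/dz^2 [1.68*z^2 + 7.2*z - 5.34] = 3.36000000000000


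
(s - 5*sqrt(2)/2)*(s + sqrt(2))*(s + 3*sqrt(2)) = s^3 + 3*sqrt(2)*s^2/2 - 14*s - 15*sqrt(2)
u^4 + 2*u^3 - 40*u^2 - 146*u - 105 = (u - 7)*(u + 1)*(u + 3)*(u + 5)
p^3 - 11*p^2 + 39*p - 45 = (p - 5)*(p - 3)^2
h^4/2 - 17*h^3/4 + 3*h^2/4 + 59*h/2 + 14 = (h/2 + 1)*(h - 7)*(h - 4)*(h + 1/2)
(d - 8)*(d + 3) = d^2 - 5*d - 24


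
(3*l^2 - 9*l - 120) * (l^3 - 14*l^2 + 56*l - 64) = 3*l^5 - 51*l^4 + 174*l^3 + 984*l^2 - 6144*l + 7680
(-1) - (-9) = 8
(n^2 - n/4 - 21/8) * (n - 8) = n^3 - 33*n^2/4 - 5*n/8 + 21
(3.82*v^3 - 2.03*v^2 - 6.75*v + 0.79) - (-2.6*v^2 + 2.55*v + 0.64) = 3.82*v^3 + 0.57*v^2 - 9.3*v + 0.15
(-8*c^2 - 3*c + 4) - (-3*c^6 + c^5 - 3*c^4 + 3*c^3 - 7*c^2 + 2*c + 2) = 3*c^6 - c^5 + 3*c^4 - 3*c^3 - c^2 - 5*c + 2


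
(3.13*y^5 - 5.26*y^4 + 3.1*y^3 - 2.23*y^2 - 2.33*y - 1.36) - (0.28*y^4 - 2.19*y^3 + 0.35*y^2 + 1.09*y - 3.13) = 3.13*y^5 - 5.54*y^4 + 5.29*y^3 - 2.58*y^2 - 3.42*y + 1.77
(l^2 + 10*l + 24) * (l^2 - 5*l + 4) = l^4 + 5*l^3 - 22*l^2 - 80*l + 96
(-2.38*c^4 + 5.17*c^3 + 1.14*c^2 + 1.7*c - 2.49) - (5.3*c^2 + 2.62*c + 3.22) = -2.38*c^4 + 5.17*c^3 - 4.16*c^2 - 0.92*c - 5.71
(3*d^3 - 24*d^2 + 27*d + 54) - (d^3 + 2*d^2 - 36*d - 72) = 2*d^3 - 26*d^2 + 63*d + 126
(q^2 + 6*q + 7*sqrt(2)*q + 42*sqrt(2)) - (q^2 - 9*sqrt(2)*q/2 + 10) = 6*q + 23*sqrt(2)*q/2 - 10 + 42*sqrt(2)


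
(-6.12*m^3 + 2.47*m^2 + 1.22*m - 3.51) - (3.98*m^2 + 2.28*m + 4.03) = -6.12*m^3 - 1.51*m^2 - 1.06*m - 7.54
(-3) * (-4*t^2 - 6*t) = 12*t^2 + 18*t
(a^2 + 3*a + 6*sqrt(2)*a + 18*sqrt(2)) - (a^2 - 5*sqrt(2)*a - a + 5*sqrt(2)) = 4*a + 11*sqrt(2)*a + 13*sqrt(2)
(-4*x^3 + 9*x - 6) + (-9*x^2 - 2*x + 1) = -4*x^3 - 9*x^2 + 7*x - 5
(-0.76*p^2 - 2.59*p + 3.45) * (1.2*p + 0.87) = -0.912*p^3 - 3.7692*p^2 + 1.8867*p + 3.0015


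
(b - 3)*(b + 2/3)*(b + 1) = b^3 - 4*b^2/3 - 13*b/3 - 2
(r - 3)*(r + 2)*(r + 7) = r^3 + 6*r^2 - 13*r - 42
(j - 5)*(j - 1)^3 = j^4 - 8*j^3 + 18*j^2 - 16*j + 5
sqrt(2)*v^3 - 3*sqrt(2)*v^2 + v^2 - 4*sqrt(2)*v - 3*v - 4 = (v - 4)*(v + 1)*(sqrt(2)*v + 1)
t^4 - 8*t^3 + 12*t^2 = t^2*(t - 6)*(t - 2)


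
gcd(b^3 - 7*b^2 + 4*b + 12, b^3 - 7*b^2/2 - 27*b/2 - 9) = b^2 - 5*b - 6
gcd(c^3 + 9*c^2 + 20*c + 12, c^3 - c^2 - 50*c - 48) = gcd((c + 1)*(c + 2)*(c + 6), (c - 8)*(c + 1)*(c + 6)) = c^2 + 7*c + 6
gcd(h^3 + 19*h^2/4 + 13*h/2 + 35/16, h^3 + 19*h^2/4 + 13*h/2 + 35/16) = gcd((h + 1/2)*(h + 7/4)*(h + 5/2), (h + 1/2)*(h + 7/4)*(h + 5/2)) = h^3 + 19*h^2/4 + 13*h/2 + 35/16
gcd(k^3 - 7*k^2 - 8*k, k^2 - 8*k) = k^2 - 8*k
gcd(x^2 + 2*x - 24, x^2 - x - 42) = x + 6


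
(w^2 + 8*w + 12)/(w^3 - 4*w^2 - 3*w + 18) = (w + 6)/(w^2 - 6*w + 9)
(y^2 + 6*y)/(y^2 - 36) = y/(y - 6)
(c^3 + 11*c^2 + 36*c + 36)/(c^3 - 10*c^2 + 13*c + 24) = (c^3 + 11*c^2 + 36*c + 36)/(c^3 - 10*c^2 + 13*c + 24)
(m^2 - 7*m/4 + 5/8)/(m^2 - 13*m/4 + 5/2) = (m - 1/2)/(m - 2)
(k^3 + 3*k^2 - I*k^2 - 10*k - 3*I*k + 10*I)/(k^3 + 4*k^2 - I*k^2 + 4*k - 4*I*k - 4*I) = (k^2 + 3*k - 10)/(k^2 + 4*k + 4)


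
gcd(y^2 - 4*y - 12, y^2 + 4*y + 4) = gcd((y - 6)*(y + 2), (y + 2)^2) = y + 2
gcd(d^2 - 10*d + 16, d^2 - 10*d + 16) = d^2 - 10*d + 16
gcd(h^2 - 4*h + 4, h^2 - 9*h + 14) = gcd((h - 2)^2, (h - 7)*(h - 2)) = h - 2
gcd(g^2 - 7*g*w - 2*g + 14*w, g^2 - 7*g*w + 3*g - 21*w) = -g + 7*w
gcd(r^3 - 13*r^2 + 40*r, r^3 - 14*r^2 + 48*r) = r^2 - 8*r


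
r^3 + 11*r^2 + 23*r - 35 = (r - 1)*(r + 5)*(r + 7)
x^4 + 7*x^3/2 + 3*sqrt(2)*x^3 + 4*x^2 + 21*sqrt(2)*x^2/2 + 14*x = x*(x + 7/2)*(x + sqrt(2))*(x + 2*sqrt(2))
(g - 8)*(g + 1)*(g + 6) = g^3 - g^2 - 50*g - 48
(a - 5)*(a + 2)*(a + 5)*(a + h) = a^4 + a^3*h + 2*a^3 + 2*a^2*h - 25*a^2 - 25*a*h - 50*a - 50*h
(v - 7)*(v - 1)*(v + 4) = v^3 - 4*v^2 - 25*v + 28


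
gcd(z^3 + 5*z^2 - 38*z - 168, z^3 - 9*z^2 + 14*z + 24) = z - 6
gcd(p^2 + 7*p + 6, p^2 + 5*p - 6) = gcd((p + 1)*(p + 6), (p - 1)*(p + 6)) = p + 6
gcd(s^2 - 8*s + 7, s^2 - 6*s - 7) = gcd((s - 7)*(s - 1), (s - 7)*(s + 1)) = s - 7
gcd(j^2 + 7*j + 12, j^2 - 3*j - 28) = j + 4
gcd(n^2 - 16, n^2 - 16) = n^2 - 16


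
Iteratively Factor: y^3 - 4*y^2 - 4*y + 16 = (y + 2)*(y^2 - 6*y + 8) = (y - 4)*(y + 2)*(y - 2)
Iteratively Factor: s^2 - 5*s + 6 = (s - 2)*(s - 3)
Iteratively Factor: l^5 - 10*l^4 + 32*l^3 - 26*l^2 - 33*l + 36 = (l - 4)*(l^4 - 6*l^3 + 8*l^2 + 6*l - 9) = (l - 4)*(l + 1)*(l^3 - 7*l^2 + 15*l - 9) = (l - 4)*(l - 1)*(l + 1)*(l^2 - 6*l + 9) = (l - 4)*(l - 3)*(l - 1)*(l + 1)*(l - 3)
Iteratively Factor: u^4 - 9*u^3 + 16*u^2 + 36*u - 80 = (u - 5)*(u^3 - 4*u^2 - 4*u + 16) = (u - 5)*(u + 2)*(u^2 - 6*u + 8) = (u - 5)*(u - 2)*(u + 2)*(u - 4)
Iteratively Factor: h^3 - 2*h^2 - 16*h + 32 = (h - 2)*(h^2 - 16) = (h - 2)*(h + 4)*(h - 4)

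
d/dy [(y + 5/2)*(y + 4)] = 2*y + 13/2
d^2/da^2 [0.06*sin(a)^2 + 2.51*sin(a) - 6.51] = -2.51*sin(a) + 0.12*cos(2*a)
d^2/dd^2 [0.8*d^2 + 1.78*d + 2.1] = 1.60000000000000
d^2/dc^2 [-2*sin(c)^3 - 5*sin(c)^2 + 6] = 18*sin(c)^3 + 20*sin(c)^2 - 12*sin(c) - 10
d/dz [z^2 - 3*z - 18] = 2*z - 3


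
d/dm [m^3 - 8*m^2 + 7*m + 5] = 3*m^2 - 16*m + 7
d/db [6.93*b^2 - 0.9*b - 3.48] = 13.86*b - 0.9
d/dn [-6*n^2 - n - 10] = -12*n - 1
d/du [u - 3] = 1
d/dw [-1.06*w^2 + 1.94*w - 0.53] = 1.94 - 2.12*w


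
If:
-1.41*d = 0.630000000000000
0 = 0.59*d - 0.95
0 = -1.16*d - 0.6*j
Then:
No Solution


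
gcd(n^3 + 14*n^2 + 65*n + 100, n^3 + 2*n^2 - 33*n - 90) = n + 5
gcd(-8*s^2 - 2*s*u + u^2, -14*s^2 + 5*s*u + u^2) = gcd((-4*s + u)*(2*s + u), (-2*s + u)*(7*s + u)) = 1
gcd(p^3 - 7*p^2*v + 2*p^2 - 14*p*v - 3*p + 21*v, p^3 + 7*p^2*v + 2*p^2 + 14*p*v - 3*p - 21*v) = p^2 + 2*p - 3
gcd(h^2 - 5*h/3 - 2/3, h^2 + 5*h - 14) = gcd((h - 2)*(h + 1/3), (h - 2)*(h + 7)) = h - 2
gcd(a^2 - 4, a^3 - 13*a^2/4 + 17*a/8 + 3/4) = a - 2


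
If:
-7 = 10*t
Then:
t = -7/10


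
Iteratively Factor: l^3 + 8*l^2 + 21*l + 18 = (l + 3)*(l^2 + 5*l + 6) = (l + 2)*(l + 3)*(l + 3)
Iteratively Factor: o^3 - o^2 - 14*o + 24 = (o - 3)*(o^2 + 2*o - 8) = (o - 3)*(o - 2)*(o + 4)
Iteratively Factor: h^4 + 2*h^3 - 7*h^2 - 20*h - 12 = (h + 2)*(h^3 - 7*h - 6) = (h - 3)*(h + 2)*(h^2 + 3*h + 2) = (h - 3)*(h + 2)^2*(h + 1)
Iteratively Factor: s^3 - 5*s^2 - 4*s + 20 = (s - 2)*(s^2 - 3*s - 10) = (s - 5)*(s - 2)*(s + 2)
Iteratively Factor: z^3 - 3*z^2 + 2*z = (z - 1)*(z^2 - 2*z) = z*(z - 1)*(z - 2)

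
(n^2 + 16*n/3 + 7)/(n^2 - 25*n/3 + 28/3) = (3*n^2 + 16*n + 21)/(3*n^2 - 25*n + 28)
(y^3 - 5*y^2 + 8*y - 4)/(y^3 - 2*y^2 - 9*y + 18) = (y^2 - 3*y + 2)/(y^2 - 9)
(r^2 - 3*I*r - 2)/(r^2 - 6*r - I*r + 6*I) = (r - 2*I)/(r - 6)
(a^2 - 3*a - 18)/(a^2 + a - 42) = (a + 3)/(a + 7)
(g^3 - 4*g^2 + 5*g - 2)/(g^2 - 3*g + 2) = g - 1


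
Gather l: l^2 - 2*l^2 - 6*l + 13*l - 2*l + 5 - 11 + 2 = -l^2 + 5*l - 4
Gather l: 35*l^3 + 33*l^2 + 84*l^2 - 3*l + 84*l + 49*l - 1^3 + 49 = 35*l^3 + 117*l^2 + 130*l + 48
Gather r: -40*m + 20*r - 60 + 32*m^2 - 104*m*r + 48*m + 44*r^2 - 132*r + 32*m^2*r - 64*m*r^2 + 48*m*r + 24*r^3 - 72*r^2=32*m^2 + 8*m + 24*r^3 + r^2*(-64*m - 28) + r*(32*m^2 - 56*m - 112) - 60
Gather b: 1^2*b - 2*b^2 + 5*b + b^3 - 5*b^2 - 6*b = b^3 - 7*b^2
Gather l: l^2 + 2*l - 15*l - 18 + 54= l^2 - 13*l + 36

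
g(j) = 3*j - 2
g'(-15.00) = 3.00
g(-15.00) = -47.00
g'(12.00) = 3.00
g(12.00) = 34.00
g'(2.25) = 3.00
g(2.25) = 4.75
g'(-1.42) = 3.00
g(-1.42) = -6.26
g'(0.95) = 3.00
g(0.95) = 0.85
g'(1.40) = 3.00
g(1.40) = 2.20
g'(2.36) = 3.00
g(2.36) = 5.08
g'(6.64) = 3.00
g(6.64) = 17.92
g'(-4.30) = 3.00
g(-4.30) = -14.90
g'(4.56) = 3.00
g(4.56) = 11.68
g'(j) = 3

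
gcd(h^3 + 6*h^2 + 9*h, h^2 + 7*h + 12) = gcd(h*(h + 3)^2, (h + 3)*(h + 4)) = h + 3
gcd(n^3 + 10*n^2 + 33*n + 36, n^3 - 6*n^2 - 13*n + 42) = n + 3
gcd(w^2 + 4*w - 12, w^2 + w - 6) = w - 2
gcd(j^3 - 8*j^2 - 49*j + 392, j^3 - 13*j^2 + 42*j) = j - 7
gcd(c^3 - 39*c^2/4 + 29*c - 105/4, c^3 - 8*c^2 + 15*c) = c^2 - 8*c + 15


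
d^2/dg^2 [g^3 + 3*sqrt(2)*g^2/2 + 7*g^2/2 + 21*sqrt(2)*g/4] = 6*g + 3*sqrt(2) + 7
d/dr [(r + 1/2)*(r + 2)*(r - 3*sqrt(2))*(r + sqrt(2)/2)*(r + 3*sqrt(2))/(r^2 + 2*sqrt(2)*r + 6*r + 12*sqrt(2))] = (12*r^6 + 36*sqrt(2)*r^5 + 116*r^5 + 136*r^4 + 341*sqrt(2)*r^4 - 584*r^3 + 268*sqrt(2)*r^3 - 2922*sqrt(2)*r^2 - 784*r^2 - 4248*sqrt(2)*r - 1632*r - 2016 - 648*sqrt(2))/(4*(r^4 + 4*sqrt(2)*r^3 + 12*r^3 + 44*r^2 + 48*sqrt(2)*r^2 + 96*r + 144*sqrt(2)*r + 288))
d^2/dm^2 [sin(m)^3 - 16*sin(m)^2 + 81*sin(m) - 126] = -9*sin(m)^3 + 64*sin(m)^2 - 75*sin(m) - 32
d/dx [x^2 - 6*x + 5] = 2*x - 6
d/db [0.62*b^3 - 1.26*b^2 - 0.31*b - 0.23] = 1.86*b^2 - 2.52*b - 0.31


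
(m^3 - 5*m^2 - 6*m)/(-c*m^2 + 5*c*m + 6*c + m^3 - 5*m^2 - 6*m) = -m/(c - m)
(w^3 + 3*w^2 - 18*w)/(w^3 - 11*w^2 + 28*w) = (w^2 + 3*w - 18)/(w^2 - 11*w + 28)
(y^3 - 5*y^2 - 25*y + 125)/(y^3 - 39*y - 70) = (y^2 - 10*y + 25)/(y^2 - 5*y - 14)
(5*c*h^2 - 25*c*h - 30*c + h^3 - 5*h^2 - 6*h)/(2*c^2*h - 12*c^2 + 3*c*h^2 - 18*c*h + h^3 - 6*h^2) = (5*c*h + 5*c + h^2 + h)/(2*c^2 + 3*c*h + h^2)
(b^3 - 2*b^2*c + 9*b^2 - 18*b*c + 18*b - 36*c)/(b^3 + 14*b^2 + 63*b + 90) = (b - 2*c)/(b + 5)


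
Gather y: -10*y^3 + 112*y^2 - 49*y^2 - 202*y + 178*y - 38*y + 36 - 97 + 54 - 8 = -10*y^3 + 63*y^2 - 62*y - 15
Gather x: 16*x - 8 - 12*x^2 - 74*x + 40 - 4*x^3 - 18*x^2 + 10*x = -4*x^3 - 30*x^2 - 48*x + 32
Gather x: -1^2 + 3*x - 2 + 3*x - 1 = 6*x - 4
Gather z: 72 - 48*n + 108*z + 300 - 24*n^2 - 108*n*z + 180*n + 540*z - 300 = -24*n^2 + 132*n + z*(648 - 108*n) + 72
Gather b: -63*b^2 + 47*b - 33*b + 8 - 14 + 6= -63*b^2 + 14*b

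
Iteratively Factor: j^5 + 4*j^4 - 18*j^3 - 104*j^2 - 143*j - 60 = (j - 5)*(j^4 + 9*j^3 + 27*j^2 + 31*j + 12) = (j - 5)*(j + 1)*(j^3 + 8*j^2 + 19*j + 12) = (j - 5)*(j + 1)^2*(j^2 + 7*j + 12) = (j - 5)*(j + 1)^2*(j + 4)*(j + 3)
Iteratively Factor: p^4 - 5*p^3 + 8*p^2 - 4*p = (p - 2)*(p^3 - 3*p^2 + 2*p) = p*(p - 2)*(p^2 - 3*p + 2) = p*(p - 2)*(p - 1)*(p - 2)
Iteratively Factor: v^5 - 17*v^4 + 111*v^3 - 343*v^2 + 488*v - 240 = (v - 1)*(v^4 - 16*v^3 + 95*v^2 - 248*v + 240) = (v - 3)*(v - 1)*(v^3 - 13*v^2 + 56*v - 80) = (v - 5)*(v - 3)*(v - 1)*(v^2 - 8*v + 16) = (v - 5)*(v - 4)*(v - 3)*(v - 1)*(v - 4)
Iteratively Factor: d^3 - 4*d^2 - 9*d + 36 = (d + 3)*(d^2 - 7*d + 12) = (d - 4)*(d + 3)*(d - 3)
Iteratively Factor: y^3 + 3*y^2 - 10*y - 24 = (y + 4)*(y^2 - y - 6) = (y - 3)*(y + 4)*(y + 2)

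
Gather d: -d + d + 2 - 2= 0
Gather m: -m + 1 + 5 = 6 - m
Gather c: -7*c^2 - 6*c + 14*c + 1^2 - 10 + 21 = -7*c^2 + 8*c + 12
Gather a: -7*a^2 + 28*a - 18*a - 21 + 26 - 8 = -7*a^2 + 10*a - 3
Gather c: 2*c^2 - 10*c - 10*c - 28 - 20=2*c^2 - 20*c - 48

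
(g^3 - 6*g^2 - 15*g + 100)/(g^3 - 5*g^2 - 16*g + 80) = (g - 5)/(g - 4)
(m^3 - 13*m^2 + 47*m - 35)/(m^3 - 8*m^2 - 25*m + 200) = (m^2 - 8*m + 7)/(m^2 - 3*m - 40)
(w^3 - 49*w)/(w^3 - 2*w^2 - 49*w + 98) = w/(w - 2)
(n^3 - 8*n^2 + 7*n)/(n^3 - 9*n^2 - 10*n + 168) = n*(n - 1)/(n^2 - 2*n - 24)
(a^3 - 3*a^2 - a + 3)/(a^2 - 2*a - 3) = a - 1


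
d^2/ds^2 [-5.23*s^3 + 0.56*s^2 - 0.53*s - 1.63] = 1.12 - 31.38*s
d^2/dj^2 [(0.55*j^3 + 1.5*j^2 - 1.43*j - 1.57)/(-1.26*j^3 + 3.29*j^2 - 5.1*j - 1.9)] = (-1.77635683940025e-15*j^7 - 9.32274*j^6 + 34.827408*j^5 + 67.977252*j^4 - 127.103982*j^3 + 33.178902*j^2 - 138.88908*j + 62.75614)/(2.000376*j^9 - 15.669612*j^8 + 65.205378*j^7 - 153.411209*j^6 + 216.66897*j^5 - 121.76493*j^4 - 44.9838*j^3 + 112.6263*j^2 + 55.233*j + 6.859)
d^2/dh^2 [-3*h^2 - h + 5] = -6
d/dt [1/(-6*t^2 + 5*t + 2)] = (12*t - 5)/(-6*t^2 + 5*t + 2)^2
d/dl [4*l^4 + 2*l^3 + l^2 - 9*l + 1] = 16*l^3 + 6*l^2 + 2*l - 9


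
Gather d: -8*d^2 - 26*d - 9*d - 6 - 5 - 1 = -8*d^2 - 35*d - 12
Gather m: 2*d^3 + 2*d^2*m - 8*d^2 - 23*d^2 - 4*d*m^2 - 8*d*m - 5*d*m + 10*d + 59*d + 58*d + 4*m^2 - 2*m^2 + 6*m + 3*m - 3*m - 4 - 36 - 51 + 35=2*d^3 - 31*d^2 + 127*d + m^2*(2 - 4*d) + m*(2*d^2 - 13*d + 6) - 56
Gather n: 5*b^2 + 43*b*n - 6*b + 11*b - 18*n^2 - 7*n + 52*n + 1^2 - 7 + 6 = 5*b^2 + 5*b - 18*n^2 + n*(43*b + 45)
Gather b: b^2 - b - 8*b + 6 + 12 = b^2 - 9*b + 18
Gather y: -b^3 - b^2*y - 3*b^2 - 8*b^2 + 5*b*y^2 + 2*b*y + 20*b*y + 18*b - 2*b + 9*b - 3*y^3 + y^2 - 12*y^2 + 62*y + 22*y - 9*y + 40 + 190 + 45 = -b^3 - 11*b^2 + 25*b - 3*y^3 + y^2*(5*b - 11) + y*(-b^2 + 22*b + 75) + 275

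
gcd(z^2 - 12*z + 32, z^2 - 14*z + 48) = z - 8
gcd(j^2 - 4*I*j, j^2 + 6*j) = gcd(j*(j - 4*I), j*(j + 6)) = j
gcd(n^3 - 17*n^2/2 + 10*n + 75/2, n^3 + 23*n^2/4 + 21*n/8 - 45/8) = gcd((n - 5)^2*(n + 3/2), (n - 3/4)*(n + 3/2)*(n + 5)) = n + 3/2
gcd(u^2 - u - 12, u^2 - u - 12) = u^2 - u - 12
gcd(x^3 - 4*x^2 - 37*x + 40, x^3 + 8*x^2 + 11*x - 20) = x^2 + 4*x - 5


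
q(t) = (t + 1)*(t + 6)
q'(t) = 2*t + 7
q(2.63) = 31.33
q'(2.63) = 12.26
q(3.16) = 38.11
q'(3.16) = 13.32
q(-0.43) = 3.17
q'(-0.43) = 6.14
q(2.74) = 32.69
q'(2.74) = 12.48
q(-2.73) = -5.66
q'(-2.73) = 1.54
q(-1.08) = -0.39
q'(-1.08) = 4.84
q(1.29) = 16.69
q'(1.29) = 9.58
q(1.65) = 20.27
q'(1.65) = 10.30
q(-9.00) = 24.00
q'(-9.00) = -11.00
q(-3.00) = -6.00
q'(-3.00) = 1.00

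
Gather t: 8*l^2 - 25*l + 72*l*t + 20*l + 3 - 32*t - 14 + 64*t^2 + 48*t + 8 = 8*l^2 - 5*l + 64*t^2 + t*(72*l + 16) - 3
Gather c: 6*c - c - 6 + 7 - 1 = 5*c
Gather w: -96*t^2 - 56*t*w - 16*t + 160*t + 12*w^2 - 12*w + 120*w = -96*t^2 + 144*t + 12*w^2 + w*(108 - 56*t)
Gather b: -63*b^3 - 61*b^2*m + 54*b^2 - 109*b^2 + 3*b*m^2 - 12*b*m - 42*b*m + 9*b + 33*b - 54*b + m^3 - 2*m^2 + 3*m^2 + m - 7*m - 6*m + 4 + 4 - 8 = -63*b^3 + b^2*(-61*m - 55) + b*(3*m^2 - 54*m - 12) + m^3 + m^2 - 12*m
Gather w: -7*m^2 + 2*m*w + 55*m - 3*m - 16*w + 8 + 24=-7*m^2 + 52*m + w*(2*m - 16) + 32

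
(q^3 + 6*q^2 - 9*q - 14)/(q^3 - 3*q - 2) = (q + 7)/(q + 1)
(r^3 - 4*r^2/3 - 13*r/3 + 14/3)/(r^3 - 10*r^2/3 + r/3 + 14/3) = (r^2 + r - 2)/(r^2 - r - 2)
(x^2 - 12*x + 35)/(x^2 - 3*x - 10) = (x - 7)/(x + 2)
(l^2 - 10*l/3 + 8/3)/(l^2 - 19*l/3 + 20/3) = (l - 2)/(l - 5)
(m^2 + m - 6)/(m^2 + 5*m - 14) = (m + 3)/(m + 7)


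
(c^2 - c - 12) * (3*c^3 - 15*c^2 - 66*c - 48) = 3*c^5 - 18*c^4 - 87*c^3 + 198*c^2 + 840*c + 576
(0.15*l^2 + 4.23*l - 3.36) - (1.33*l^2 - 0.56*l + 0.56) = -1.18*l^2 + 4.79*l - 3.92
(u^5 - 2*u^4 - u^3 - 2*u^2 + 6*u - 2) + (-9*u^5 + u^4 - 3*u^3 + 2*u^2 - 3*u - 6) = -8*u^5 - u^4 - 4*u^3 + 3*u - 8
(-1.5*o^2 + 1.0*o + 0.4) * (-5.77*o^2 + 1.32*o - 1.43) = 8.655*o^4 - 7.75*o^3 + 1.157*o^2 - 0.902*o - 0.572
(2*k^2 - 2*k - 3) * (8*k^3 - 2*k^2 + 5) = 16*k^5 - 20*k^4 - 20*k^3 + 16*k^2 - 10*k - 15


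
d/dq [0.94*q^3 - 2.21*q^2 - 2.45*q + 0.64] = 2.82*q^2 - 4.42*q - 2.45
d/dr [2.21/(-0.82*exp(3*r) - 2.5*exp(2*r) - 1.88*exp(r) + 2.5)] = (5.4366*exp(2*r) + 11.05*exp(r) + 4.1548)*exp(r)/(0.82*exp(3*r) + 2.5*exp(2*r) + 1.88*exp(r) - 2.5)^2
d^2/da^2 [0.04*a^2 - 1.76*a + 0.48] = 0.0800000000000000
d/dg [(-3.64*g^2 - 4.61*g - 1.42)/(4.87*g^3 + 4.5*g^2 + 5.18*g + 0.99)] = (17.7268*g^4 + 44.9014*g^3 + 22.636*g^2 + 5.5728*g + 2.7917)/(23.7169*g^6 + 43.83*g^5 + 70.7032*g^4 + 56.2626*g^3 + 35.7424*g^2 + 10.2564*g + 0.9801)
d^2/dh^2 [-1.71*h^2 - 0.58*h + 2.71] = -3.42000000000000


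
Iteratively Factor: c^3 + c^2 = (c)*(c^2 + c) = c^2*(c + 1)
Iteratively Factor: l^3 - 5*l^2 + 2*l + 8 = (l - 2)*(l^2 - 3*l - 4) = (l - 2)*(l + 1)*(l - 4)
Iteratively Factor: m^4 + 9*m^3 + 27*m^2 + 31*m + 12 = (m + 4)*(m^3 + 5*m^2 + 7*m + 3) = (m + 3)*(m + 4)*(m^2 + 2*m + 1) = (m + 1)*(m + 3)*(m + 4)*(m + 1)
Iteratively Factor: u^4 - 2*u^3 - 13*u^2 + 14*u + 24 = (u - 4)*(u^3 + 2*u^2 - 5*u - 6) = (u - 4)*(u - 2)*(u^2 + 4*u + 3) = (u - 4)*(u - 2)*(u + 1)*(u + 3)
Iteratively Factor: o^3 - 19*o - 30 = (o + 2)*(o^2 - 2*o - 15) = (o - 5)*(o + 2)*(o + 3)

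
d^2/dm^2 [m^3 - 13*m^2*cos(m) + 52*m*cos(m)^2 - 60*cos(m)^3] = 13*m^2*cos(m) + 52*m*sin(m) - 104*m*cos(2*m) + 6*m - 104*sin(2*m) + 19*cos(m) + 135*cos(3*m)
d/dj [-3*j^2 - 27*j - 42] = -6*j - 27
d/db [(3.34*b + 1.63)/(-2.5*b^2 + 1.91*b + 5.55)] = (8.35*b^2 + 8.15*b + 15.4237)/(6.25*b^4 - 9.55*b^3 - 24.1019*b^2 + 21.201*b + 30.8025)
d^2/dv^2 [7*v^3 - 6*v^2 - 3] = 42*v - 12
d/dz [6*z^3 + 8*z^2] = 2*z*(9*z + 8)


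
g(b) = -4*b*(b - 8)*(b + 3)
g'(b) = -4*b*(b - 8) - 4*b*(b + 3) - 4*(b - 8)*(b + 3)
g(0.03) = 2.90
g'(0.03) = 97.19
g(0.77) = 83.95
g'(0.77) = 119.69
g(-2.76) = -28.51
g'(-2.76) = -105.81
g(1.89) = 225.88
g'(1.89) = 128.73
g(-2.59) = -44.98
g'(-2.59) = -88.10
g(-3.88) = 162.25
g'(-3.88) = -239.85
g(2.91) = 350.15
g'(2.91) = 110.78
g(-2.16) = -73.74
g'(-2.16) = -46.39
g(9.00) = -432.00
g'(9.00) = -516.00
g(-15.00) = 16560.00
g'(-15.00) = -3204.00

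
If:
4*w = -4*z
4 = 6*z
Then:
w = -2/3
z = 2/3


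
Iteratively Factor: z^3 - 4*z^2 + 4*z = (z - 2)*(z^2 - 2*z) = (z - 2)^2*(z)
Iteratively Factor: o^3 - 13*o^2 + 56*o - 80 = (o - 4)*(o^2 - 9*o + 20) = (o - 5)*(o - 4)*(o - 4)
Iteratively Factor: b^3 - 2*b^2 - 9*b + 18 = (b - 3)*(b^2 + b - 6) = (b - 3)*(b - 2)*(b + 3)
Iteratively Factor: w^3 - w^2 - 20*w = (w)*(w^2 - w - 20) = w*(w + 4)*(w - 5)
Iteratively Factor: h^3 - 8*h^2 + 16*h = (h - 4)*(h^2 - 4*h) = h*(h - 4)*(h - 4)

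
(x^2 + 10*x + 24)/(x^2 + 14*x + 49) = (x^2 + 10*x + 24)/(x^2 + 14*x + 49)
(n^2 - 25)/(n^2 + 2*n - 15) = (n - 5)/(n - 3)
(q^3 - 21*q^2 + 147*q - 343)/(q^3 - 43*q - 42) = (q^2 - 14*q + 49)/(q^2 + 7*q + 6)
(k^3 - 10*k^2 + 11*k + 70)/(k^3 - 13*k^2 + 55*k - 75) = (k^2 - 5*k - 14)/(k^2 - 8*k + 15)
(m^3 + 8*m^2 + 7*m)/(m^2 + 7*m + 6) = m*(m + 7)/(m + 6)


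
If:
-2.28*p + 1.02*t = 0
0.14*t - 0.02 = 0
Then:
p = 0.06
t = 0.14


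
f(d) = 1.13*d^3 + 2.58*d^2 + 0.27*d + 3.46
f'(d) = 3.39*d^2 + 5.16*d + 0.27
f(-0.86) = 4.42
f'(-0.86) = -1.66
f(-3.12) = -6.59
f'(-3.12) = 17.17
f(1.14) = 8.79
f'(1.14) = 10.56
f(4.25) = 137.95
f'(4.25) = 83.43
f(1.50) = 13.48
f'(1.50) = 15.64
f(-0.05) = 3.45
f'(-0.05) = 0.02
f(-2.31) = 2.67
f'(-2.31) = 6.44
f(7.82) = 703.72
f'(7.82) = 247.93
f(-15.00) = -3233.84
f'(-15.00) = 685.62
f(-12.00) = -1580.90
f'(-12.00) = 426.51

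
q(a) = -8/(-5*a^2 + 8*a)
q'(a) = -8*(10*a - 8)/(-5*a^2 + 8*a)^2 = 16*(4 - 5*a)/(a^2*(5*a - 8)^2)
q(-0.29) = 2.92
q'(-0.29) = 11.61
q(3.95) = 0.17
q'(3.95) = -0.12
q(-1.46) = 0.36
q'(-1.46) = 0.36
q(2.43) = 0.79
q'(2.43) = -1.28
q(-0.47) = 1.64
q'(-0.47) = 4.29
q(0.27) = -4.46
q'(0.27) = 13.15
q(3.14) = 0.33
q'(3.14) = -0.32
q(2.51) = 0.70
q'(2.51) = -1.05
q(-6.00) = 0.04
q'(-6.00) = 0.01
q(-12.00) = 0.01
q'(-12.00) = 0.00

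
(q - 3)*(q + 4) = q^2 + q - 12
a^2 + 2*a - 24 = (a - 4)*(a + 6)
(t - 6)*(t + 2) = t^2 - 4*t - 12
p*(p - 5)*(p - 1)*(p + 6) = p^4 - 31*p^2 + 30*p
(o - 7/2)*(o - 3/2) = o^2 - 5*o + 21/4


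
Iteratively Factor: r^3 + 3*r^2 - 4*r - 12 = (r + 3)*(r^2 - 4) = (r + 2)*(r + 3)*(r - 2)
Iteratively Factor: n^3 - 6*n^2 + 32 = (n - 4)*(n^2 - 2*n - 8) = (n - 4)*(n + 2)*(n - 4)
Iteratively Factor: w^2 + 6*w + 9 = (w + 3)*(w + 3)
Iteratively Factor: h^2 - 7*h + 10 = (h - 2)*(h - 5)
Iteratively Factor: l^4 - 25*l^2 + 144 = (l + 4)*(l^3 - 4*l^2 - 9*l + 36) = (l - 4)*(l + 4)*(l^2 - 9) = (l - 4)*(l + 3)*(l + 4)*(l - 3)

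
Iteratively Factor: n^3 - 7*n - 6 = (n + 1)*(n^2 - n - 6) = (n - 3)*(n + 1)*(n + 2)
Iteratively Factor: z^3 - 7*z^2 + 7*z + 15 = (z - 5)*(z^2 - 2*z - 3) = (z - 5)*(z - 3)*(z + 1)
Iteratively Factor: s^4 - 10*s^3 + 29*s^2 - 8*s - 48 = (s - 4)*(s^3 - 6*s^2 + 5*s + 12) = (s - 4)*(s + 1)*(s^2 - 7*s + 12) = (s - 4)^2*(s + 1)*(s - 3)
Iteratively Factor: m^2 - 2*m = (m - 2)*(m)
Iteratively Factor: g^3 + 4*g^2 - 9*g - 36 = (g - 3)*(g^2 + 7*g + 12) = (g - 3)*(g + 3)*(g + 4)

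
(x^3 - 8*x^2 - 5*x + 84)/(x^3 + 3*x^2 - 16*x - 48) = (x - 7)/(x + 4)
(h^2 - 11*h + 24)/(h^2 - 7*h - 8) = (h - 3)/(h + 1)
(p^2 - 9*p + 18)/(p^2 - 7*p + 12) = (p - 6)/(p - 4)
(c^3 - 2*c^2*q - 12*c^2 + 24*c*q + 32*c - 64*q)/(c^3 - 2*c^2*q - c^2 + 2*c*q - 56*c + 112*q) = (c - 4)/(c + 7)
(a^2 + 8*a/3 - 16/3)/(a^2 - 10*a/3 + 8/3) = (a + 4)/(a - 2)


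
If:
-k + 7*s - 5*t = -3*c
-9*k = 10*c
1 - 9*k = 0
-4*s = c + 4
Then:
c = -1/10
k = 1/9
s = -39/40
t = -521/360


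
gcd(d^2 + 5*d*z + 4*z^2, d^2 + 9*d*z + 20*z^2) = d + 4*z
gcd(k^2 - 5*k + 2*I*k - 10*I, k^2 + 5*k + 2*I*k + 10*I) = k + 2*I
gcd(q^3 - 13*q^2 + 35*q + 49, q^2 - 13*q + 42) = q - 7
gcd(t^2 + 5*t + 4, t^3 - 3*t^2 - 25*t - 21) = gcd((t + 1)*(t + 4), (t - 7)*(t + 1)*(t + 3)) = t + 1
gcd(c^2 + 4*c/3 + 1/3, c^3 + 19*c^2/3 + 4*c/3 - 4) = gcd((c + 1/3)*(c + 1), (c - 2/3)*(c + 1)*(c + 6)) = c + 1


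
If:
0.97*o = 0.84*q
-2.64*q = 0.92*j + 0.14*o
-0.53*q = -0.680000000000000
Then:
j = -3.85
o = 1.11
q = 1.28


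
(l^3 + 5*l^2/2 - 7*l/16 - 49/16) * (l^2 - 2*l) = l^5 + l^4/2 - 87*l^3/16 - 35*l^2/16 + 49*l/8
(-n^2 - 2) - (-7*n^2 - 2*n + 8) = 6*n^2 + 2*n - 10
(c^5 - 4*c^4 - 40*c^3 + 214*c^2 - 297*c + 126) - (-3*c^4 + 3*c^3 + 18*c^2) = c^5 - c^4 - 43*c^3 + 196*c^2 - 297*c + 126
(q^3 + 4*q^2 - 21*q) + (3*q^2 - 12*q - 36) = q^3 + 7*q^2 - 33*q - 36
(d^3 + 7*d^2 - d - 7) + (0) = d^3 + 7*d^2 - d - 7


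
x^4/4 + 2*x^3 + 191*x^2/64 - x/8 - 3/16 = (x/4 + 1/2)*(x - 1/4)*(x + 1/4)*(x + 6)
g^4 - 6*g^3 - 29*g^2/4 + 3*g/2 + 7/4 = (g - 7)*(g - 1/2)*(g + 1/2)*(g + 1)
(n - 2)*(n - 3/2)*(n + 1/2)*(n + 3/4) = n^4 - 9*n^3/4 - n^2 + 39*n/16 + 9/8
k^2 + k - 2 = (k - 1)*(k + 2)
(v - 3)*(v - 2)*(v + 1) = v^3 - 4*v^2 + v + 6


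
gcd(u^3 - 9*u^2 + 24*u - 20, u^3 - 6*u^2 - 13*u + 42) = u - 2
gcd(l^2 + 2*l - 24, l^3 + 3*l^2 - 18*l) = l + 6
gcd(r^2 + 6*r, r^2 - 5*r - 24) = 1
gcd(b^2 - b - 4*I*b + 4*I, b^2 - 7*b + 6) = b - 1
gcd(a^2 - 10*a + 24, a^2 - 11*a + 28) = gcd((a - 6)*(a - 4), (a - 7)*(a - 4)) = a - 4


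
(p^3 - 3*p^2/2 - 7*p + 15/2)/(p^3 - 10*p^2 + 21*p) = (2*p^2 + 3*p - 5)/(2*p*(p - 7))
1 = 1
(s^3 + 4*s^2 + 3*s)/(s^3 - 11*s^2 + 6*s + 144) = s*(s + 1)/(s^2 - 14*s + 48)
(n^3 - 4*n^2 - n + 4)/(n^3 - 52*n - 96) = (-n^3 + 4*n^2 + n - 4)/(-n^3 + 52*n + 96)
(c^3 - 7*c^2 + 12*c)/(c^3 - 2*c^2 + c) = (c^2 - 7*c + 12)/(c^2 - 2*c + 1)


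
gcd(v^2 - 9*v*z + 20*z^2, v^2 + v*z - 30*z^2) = -v + 5*z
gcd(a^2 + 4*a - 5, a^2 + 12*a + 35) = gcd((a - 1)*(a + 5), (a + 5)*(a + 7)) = a + 5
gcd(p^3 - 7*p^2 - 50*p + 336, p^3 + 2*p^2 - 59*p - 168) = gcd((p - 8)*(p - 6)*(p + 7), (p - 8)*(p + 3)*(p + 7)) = p^2 - p - 56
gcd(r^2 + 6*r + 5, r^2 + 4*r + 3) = r + 1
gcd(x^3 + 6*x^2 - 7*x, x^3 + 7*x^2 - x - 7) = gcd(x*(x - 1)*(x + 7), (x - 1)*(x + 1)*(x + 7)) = x^2 + 6*x - 7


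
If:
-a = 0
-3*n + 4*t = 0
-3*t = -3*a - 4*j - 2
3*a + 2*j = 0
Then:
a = 0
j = 0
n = 8/9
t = 2/3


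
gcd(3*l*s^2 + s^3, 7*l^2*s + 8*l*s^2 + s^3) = s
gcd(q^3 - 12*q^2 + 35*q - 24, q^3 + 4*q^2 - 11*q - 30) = q - 3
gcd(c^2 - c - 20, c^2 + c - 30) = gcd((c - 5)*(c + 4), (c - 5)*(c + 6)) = c - 5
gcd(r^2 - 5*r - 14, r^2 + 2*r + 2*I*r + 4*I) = r + 2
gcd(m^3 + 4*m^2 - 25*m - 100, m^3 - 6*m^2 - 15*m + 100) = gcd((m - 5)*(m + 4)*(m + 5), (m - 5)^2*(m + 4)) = m^2 - m - 20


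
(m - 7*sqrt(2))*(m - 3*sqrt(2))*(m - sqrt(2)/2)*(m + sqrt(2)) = m^4 - 19*sqrt(2)*m^3/2 + 31*m^2 + 31*sqrt(2)*m - 42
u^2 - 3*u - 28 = (u - 7)*(u + 4)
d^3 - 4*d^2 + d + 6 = (d - 3)*(d - 2)*(d + 1)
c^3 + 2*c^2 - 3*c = c*(c - 1)*(c + 3)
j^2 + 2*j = j*(j + 2)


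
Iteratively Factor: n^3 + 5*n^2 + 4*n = (n + 1)*(n^2 + 4*n) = (n + 1)*(n + 4)*(n)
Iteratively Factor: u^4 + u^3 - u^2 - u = (u + 1)*(u^3 - u) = (u - 1)*(u + 1)*(u^2 + u) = (u - 1)*(u + 1)^2*(u)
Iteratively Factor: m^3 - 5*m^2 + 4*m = (m)*(m^2 - 5*m + 4) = m*(m - 4)*(m - 1)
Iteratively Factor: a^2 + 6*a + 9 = (a + 3)*(a + 3)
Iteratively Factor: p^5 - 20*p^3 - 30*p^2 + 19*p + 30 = (p + 3)*(p^4 - 3*p^3 - 11*p^2 + 3*p + 10) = (p + 2)*(p + 3)*(p^3 - 5*p^2 - p + 5) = (p - 1)*(p + 2)*(p + 3)*(p^2 - 4*p - 5) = (p - 5)*(p - 1)*(p + 2)*(p + 3)*(p + 1)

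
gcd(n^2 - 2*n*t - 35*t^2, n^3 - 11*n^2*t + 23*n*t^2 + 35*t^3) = -n + 7*t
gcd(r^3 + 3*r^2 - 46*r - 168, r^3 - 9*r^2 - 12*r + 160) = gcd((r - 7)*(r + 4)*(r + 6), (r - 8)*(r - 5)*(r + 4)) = r + 4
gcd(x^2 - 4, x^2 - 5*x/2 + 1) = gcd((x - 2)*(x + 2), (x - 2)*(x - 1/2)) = x - 2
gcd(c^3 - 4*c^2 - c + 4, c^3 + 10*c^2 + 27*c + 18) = c + 1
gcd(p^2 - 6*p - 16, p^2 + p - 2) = p + 2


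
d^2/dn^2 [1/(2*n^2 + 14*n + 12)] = (-n^2 - 7*n + (2*n + 7)^2 - 6)/(n^2 + 7*n + 6)^3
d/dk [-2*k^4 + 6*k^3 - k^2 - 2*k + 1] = -8*k^3 + 18*k^2 - 2*k - 2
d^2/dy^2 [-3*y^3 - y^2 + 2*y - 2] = -18*y - 2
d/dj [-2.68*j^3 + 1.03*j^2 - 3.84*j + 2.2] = -8.04*j^2 + 2.06*j - 3.84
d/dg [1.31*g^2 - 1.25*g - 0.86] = 2.62*g - 1.25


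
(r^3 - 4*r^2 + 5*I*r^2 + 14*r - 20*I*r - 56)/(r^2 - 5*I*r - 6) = (r^2 + r*(-4 + 7*I) - 28*I)/(r - 3*I)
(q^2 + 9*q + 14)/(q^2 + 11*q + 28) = (q + 2)/(q + 4)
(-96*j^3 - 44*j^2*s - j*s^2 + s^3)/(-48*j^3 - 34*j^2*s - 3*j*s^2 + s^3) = (4*j + s)/(2*j + s)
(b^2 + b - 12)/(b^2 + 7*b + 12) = (b - 3)/(b + 3)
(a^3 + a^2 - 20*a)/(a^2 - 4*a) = a + 5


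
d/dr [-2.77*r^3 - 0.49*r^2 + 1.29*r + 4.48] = -8.31*r^2 - 0.98*r + 1.29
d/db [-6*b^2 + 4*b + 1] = 4 - 12*b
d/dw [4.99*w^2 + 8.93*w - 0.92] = 9.98*w + 8.93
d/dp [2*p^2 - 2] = 4*p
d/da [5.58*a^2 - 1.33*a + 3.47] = 11.16*a - 1.33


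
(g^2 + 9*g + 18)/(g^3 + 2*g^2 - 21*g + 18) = (g + 3)/(g^2 - 4*g + 3)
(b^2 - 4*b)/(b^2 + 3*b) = (b - 4)/(b + 3)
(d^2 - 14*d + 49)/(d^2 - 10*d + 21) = (d - 7)/(d - 3)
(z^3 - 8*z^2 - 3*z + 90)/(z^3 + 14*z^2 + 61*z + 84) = (z^2 - 11*z + 30)/(z^2 + 11*z + 28)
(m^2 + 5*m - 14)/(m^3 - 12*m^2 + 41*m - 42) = (m + 7)/(m^2 - 10*m + 21)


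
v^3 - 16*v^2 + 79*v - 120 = (v - 8)*(v - 5)*(v - 3)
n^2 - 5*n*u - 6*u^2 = (n - 6*u)*(n + u)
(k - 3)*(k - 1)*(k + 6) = k^3 + 2*k^2 - 21*k + 18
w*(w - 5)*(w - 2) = w^3 - 7*w^2 + 10*w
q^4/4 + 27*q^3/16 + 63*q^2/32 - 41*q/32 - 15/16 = (q/4 + 1/2)*(q - 3/4)*(q + 1/2)*(q + 5)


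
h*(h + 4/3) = h^2 + 4*h/3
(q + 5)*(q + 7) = q^2 + 12*q + 35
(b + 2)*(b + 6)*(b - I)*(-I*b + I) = -I*b^4 - b^3 - 7*I*b^3 - 7*b^2 - 4*I*b^2 - 4*b + 12*I*b + 12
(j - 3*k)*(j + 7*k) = j^2 + 4*j*k - 21*k^2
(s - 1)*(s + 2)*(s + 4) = s^3 + 5*s^2 + 2*s - 8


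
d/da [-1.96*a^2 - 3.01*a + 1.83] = -3.92*a - 3.01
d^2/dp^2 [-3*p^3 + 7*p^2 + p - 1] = 14 - 18*p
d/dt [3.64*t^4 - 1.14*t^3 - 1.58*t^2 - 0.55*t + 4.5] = 14.56*t^3 - 3.42*t^2 - 3.16*t - 0.55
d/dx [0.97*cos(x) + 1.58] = -0.97*sin(x)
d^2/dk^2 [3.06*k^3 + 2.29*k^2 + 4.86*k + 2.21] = 18.36*k + 4.58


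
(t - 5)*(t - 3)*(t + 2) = t^3 - 6*t^2 - t + 30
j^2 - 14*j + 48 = (j - 8)*(j - 6)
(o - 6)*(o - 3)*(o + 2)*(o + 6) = o^4 - o^3 - 42*o^2 + 36*o + 216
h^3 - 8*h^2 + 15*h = h*(h - 5)*(h - 3)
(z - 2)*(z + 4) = z^2 + 2*z - 8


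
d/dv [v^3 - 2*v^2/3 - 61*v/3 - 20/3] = 3*v^2 - 4*v/3 - 61/3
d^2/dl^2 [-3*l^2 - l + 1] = -6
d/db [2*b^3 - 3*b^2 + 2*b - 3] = 6*b^2 - 6*b + 2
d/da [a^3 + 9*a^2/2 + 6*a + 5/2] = 3*a^2 + 9*a + 6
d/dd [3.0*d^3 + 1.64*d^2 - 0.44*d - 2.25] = 9.0*d^2 + 3.28*d - 0.44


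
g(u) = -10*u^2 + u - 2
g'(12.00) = -239.00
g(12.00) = -1430.00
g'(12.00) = -239.00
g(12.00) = -1430.00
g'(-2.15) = 44.00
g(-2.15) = -50.38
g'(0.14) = -1.80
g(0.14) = -2.06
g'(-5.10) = 103.00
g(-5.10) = -267.20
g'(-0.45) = 10.00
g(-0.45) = -4.48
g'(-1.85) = 38.00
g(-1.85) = -38.08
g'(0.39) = -6.80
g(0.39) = -3.13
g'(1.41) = -27.20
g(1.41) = -20.47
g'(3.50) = -69.00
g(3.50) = -121.00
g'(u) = 1 - 20*u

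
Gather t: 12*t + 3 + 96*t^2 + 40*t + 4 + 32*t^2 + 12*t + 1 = 128*t^2 + 64*t + 8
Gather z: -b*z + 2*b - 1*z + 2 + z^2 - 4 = 2*b + z^2 + z*(-b - 1) - 2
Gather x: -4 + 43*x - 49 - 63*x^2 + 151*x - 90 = -63*x^2 + 194*x - 143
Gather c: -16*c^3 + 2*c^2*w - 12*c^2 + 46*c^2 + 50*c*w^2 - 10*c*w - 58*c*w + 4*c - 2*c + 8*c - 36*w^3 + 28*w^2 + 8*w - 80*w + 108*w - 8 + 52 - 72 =-16*c^3 + c^2*(2*w + 34) + c*(50*w^2 - 68*w + 10) - 36*w^3 + 28*w^2 + 36*w - 28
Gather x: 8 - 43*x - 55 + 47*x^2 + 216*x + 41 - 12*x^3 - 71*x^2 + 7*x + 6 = -12*x^3 - 24*x^2 + 180*x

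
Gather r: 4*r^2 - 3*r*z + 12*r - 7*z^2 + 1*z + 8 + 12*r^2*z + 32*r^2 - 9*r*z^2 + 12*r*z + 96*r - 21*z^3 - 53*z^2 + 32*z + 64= r^2*(12*z + 36) + r*(-9*z^2 + 9*z + 108) - 21*z^3 - 60*z^2 + 33*z + 72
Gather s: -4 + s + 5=s + 1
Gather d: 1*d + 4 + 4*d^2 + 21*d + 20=4*d^2 + 22*d + 24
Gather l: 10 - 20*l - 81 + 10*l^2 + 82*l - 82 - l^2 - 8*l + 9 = 9*l^2 + 54*l - 144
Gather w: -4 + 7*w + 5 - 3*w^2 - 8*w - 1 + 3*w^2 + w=0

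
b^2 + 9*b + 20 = (b + 4)*(b + 5)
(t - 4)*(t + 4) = t^2 - 16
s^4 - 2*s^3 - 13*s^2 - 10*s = s*(s - 5)*(s + 1)*(s + 2)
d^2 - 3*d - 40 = (d - 8)*(d + 5)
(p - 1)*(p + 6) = p^2 + 5*p - 6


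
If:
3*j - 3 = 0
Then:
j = 1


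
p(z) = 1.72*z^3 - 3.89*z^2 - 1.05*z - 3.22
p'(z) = 5.16*z^2 - 7.78*z - 1.05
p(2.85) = 2.01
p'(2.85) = 18.69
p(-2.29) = -41.87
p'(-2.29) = 43.83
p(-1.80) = -23.96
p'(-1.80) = 29.67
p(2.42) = -4.17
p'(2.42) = 10.34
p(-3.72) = -141.69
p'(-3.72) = 99.30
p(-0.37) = -3.45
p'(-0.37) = 2.54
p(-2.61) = -57.56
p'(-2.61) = 54.41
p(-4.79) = -276.47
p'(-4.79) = 154.61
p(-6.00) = -508.48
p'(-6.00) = 231.39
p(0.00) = -3.22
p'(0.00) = -1.05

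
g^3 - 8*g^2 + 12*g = g*(g - 6)*(g - 2)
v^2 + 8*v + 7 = (v + 1)*(v + 7)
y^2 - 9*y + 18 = (y - 6)*(y - 3)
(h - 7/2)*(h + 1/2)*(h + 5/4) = h^3 - 7*h^2/4 - 11*h/2 - 35/16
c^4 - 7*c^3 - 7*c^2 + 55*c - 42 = (c - 7)*(c - 2)*(c - 1)*(c + 3)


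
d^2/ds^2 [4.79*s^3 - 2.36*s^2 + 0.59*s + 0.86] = 28.74*s - 4.72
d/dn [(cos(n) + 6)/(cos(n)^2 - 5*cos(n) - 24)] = (cos(n)^2 + 12*cos(n) - 6)*sin(n)/(sin(n)^2 + 5*cos(n) + 23)^2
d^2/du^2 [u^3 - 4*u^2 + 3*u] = 6*u - 8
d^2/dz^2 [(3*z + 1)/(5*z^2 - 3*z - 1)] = 2*((4 - 45*z)*(-5*z^2 + 3*z + 1) - (3*z + 1)*(10*z - 3)^2)/(-5*z^2 + 3*z + 1)^3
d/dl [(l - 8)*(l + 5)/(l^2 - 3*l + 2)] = 42*(2*l - 3)/(l^4 - 6*l^3 + 13*l^2 - 12*l + 4)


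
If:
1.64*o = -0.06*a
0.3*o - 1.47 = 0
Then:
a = -133.93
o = 4.90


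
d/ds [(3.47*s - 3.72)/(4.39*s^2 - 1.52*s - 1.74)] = (-15.2333*s^2 + 32.6616*s - 11.6922)/(19.2721*s^4 - 13.3456*s^3 - 12.9668*s^2 + 5.2896*s + 3.0276)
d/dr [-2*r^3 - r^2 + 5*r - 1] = -6*r^2 - 2*r + 5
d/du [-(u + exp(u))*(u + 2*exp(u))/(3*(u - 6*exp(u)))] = (-9*u^2*exp(u) - u^2 - 4*u*exp(2*u) + 12*u*exp(u) + 12*exp(3*u) + 20*exp(2*u))/(3*(u^2 - 12*u*exp(u) + 36*exp(2*u)))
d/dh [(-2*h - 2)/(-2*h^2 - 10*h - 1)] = 2*(2*h^2 + 10*h - 2*(h + 1)*(2*h + 5) + 1)/(2*h^2 + 10*h + 1)^2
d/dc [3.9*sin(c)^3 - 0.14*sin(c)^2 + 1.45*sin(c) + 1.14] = (11.7*sin(c)^2 - 0.28*sin(c) + 1.45)*cos(c)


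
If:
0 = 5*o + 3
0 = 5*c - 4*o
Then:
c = -12/25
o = -3/5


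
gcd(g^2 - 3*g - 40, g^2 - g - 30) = g + 5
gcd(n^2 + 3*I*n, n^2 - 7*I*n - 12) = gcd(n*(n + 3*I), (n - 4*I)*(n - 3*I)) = 1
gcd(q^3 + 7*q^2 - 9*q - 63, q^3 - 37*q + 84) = q^2 + 4*q - 21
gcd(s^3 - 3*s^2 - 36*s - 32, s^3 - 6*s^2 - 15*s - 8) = s^2 - 7*s - 8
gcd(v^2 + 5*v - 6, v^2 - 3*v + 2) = v - 1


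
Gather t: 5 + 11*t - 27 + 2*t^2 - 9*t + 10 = 2*t^2 + 2*t - 12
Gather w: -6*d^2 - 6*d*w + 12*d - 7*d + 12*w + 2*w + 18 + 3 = -6*d^2 + 5*d + w*(14 - 6*d) + 21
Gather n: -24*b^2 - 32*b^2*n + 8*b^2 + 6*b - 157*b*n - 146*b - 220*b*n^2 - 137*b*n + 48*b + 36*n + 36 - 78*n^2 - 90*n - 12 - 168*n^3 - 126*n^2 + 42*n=-16*b^2 - 92*b - 168*n^3 + n^2*(-220*b - 204) + n*(-32*b^2 - 294*b - 12) + 24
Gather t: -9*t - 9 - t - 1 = -10*t - 10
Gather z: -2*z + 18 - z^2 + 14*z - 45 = -z^2 + 12*z - 27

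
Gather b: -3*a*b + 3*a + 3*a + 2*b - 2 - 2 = 6*a + b*(2 - 3*a) - 4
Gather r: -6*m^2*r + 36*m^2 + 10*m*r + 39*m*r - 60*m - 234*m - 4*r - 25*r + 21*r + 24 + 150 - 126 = 36*m^2 - 294*m + r*(-6*m^2 + 49*m - 8) + 48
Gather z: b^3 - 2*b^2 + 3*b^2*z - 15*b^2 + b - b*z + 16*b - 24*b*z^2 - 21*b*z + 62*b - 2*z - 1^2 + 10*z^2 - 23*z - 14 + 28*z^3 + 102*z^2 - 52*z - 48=b^3 - 17*b^2 + 79*b + 28*z^3 + z^2*(112 - 24*b) + z*(3*b^2 - 22*b - 77) - 63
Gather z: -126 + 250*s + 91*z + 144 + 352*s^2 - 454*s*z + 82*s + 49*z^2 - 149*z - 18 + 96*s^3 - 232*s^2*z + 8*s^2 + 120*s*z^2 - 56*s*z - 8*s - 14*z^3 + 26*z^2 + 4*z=96*s^3 + 360*s^2 + 324*s - 14*z^3 + z^2*(120*s + 75) + z*(-232*s^2 - 510*s - 54)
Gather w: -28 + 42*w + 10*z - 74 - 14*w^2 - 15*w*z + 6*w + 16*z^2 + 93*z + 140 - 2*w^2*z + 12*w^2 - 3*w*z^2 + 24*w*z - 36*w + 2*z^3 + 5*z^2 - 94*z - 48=w^2*(-2*z - 2) + w*(-3*z^2 + 9*z + 12) + 2*z^3 + 21*z^2 + 9*z - 10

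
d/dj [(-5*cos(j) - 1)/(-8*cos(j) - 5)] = -17*sin(j)/(8*cos(j) + 5)^2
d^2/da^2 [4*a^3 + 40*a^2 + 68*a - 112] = 24*a + 80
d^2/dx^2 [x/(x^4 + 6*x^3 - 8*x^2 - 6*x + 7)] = 12*(x^5 + 10*x^4 + 33*x^3 + 35*x^2 + 42*x + 7)/(x^10 + 20*x^9 + 123*x^8 + 136*x^7 - 718*x^6 - 528*x^5 + 1406*x^4 + 568*x^3 - 1155*x^2 - 196*x + 343)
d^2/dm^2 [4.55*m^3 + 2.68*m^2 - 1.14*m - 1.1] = 27.3*m + 5.36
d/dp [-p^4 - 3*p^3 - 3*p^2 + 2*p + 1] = -4*p^3 - 9*p^2 - 6*p + 2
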